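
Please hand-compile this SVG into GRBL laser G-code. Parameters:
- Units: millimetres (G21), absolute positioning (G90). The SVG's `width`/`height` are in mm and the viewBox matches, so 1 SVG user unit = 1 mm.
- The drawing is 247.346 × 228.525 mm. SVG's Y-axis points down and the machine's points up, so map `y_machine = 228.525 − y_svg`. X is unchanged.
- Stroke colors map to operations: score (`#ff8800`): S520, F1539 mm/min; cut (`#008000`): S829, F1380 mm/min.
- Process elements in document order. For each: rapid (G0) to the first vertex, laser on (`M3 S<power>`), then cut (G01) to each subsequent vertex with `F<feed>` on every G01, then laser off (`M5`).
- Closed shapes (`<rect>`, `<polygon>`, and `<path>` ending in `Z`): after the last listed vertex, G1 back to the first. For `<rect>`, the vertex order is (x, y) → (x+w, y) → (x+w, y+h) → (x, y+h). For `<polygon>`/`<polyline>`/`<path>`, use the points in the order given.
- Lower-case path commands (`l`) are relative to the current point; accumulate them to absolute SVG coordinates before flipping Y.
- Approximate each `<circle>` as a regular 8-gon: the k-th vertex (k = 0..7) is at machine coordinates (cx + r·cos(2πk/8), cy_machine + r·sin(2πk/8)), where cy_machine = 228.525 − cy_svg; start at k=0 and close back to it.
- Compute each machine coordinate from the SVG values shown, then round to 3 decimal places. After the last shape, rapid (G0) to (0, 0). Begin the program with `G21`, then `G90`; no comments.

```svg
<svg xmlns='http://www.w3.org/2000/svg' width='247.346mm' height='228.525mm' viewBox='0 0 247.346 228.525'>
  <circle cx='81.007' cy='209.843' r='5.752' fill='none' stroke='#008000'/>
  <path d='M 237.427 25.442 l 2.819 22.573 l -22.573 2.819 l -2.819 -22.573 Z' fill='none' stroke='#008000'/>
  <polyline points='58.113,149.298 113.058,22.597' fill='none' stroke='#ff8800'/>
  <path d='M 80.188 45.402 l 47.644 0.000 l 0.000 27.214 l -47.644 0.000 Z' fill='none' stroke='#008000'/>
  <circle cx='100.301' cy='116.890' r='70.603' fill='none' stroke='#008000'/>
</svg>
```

1 u = 1 mm; y_m = 228.525 − y.

[1] `<circle>` circle, #008000→cut S829 F1380: (86.759,18.682) → (85.074,22.749) → (81.007,24.434) → (76.940,22.749) → (75.255,18.682) → (76.940,14.615) → (81.007,12.930) → (85.074,14.615) → (86.759,18.682) (closed)

[2] `<path>` regular polygon, #008000→cut S829 F1380: (237.427,203.083) → (240.246,180.510) → (217.673,177.691) → (214.854,200.264) → (237.427,203.083) (closed)

[3] `<polyline>` line segment, #ff8800→score S520 F1539: (58.113,79.227) → (113.058,205.928)

[4] `<path>` rectangle, #008000→cut S829 F1380: (80.188,183.123) → (127.832,183.123) → (127.832,155.909) → (80.188,155.909) → (80.188,183.123) (closed)

[5] `<circle>` circle, #008000→cut S829 F1380: (170.904,111.635) → (150.225,161.559) → (100.301,182.238) → (50.377,161.559) → (29.698,111.635) → (50.377,61.711) → (100.301,41.032) → (150.225,61.711) → (170.904,111.635) (closed)

G21
G90
G0 X86.759 Y18.682
M3 S829
G01 X85.074 Y22.749 F1380
G01 X81.007 Y24.434 F1380
G01 X76.940 Y22.749 F1380
G01 X75.255 Y18.682 F1380
G01 X76.940 Y14.615 F1380
G01 X81.007 Y12.930 F1380
G01 X85.074 Y14.615 F1380
G01 X86.759 Y18.682 F1380
M5
G0 X237.427 Y203.083
M3 S829
G01 X240.246 Y180.510 F1380
G01 X217.673 Y177.691 F1380
G01 X214.854 Y200.264 F1380
G01 X237.427 Y203.083 F1380
M5
G0 X58.113 Y79.227
M3 S520
G01 X113.058 Y205.928 F1539
M5
G0 X80.188 Y183.123
M3 S829
G01 X127.832 Y183.123 F1380
G01 X127.832 Y155.909 F1380
G01 X80.188 Y155.909 F1380
G01 X80.188 Y183.123 F1380
M5
G0 X170.904 Y111.635
M3 S829
G01 X150.225 Y161.559 F1380
G01 X100.301 Y182.238 F1380
G01 X50.377 Y161.559 F1380
G01 X29.698 Y111.635 F1380
G01 X50.377 Y61.711 F1380
G01 X100.301 Y41.032 F1380
G01 X150.225 Y61.711 F1380
G01 X170.904 Y111.635 F1380
M5
G0 X0.000 Y0.000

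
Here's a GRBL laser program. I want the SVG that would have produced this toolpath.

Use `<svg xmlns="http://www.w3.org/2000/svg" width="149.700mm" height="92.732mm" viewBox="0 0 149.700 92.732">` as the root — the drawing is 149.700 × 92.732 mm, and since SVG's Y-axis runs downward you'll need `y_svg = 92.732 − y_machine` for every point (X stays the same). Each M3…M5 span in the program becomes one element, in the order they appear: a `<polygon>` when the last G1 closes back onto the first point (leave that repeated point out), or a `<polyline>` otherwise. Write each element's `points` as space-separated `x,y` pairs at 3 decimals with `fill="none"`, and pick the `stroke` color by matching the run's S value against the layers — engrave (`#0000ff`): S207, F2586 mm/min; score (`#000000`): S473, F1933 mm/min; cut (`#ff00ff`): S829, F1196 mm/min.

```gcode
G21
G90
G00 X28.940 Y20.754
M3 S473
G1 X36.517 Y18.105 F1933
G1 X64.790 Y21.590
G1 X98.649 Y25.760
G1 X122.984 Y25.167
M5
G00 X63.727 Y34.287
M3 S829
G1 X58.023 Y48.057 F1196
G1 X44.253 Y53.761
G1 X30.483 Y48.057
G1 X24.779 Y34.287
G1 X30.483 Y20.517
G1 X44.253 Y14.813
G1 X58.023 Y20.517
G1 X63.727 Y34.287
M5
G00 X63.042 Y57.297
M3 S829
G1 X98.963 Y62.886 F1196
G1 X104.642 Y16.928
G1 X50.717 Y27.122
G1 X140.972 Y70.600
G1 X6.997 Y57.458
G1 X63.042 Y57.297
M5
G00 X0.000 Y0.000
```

Machine Y-up, SVG Y-down with viewBox height 92.732, so y_svg = 92.732 − y_machine; X carries over.

Run 1: power S473 maps to stroke `#000000` (score). The run is open, so emit a `<polyline>` with points (Y-flipped): 28.940,71.978 36.517,74.627 64.790,71.142 98.649,66.972 122.984,67.565.

Run 2: S829 ⇒ cut layer `#ff00ff`. The run returns to its start, so emit a `<polygon>` with points (Y-flipped): 63.727,58.445 58.023,44.675 44.253,38.971 30.483,44.675 24.779,58.445 30.483,72.215 44.253,77.919 58.023,72.215.

Run 3: S829 ⇒ cut layer `#ff00ff`. The run returns to its start, so emit a `<polygon>` with points (Y-flipped): 63.042,35.435 98.963,29.846 104.642,75.804 50.717,65.610 140.972,22.132 6.997,35.274.

<svg xmlns="http://www.w3.org/2000/svg" width="149.700mm" height="92.732mm" viewBox="0 0 149.700 92.732">
  <polyline points="28.940,71.978 36.517,74.627 64.790,71.142 98.649,66.972 122.984,67.565" fill="none" stroke="#000000"/>
  <polygon points="63.727,58.445 58.023,44.675 44.253,38.971 30.483,44.675 24.779,58.445 30.483,72.215 44.253,77.919 58.023,72.215" fill="none" stroke="#ff00ff"/>
  <polygon points="63.042,35.435 98.963,29.846 104.642,75.804 50.717,65.610 140.972,22.132 6.997,35.274" fill="none" stroke="#ff00ff"/>
</svg>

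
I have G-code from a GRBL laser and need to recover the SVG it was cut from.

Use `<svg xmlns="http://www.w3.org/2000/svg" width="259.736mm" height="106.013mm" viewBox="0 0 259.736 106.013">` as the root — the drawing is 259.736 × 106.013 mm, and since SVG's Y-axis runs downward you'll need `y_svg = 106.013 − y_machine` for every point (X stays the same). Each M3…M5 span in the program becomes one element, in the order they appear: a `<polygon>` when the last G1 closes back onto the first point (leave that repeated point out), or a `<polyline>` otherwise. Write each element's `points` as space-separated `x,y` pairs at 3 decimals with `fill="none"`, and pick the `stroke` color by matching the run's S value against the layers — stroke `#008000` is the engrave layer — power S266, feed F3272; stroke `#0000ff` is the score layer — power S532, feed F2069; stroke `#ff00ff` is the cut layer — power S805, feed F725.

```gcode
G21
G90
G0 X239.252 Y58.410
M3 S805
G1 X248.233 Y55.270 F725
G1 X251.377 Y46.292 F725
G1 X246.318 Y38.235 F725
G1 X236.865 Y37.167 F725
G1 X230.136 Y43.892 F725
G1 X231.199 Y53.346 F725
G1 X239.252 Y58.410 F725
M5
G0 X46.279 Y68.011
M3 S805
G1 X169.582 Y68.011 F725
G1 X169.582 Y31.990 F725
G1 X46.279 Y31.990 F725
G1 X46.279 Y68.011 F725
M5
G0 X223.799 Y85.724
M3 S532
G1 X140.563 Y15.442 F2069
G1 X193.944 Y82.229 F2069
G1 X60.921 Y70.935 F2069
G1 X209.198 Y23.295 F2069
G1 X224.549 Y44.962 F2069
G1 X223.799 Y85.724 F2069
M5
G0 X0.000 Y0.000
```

<svg xmlns="http://www.w3.org/2000/svg" width="259.736mm" height="106.013mm" viewBox="0 0 259.736 106.013">
  <polygon points="239.252,47.603 248.233,50.743 251.377,59.721 246.318,67.778 236.865,68.846 230.136,62.121 231.199,52.667" fill="none" stroke="#ff00ff"/>
  <polygon points="46.279,38.002 169.582,38.002 169.582,74.023 46.279,74.023" fill="none" stroke="#ff00ff"/>
  <polygon points="223.799,20.289 140.563,90.571 193.944,23.784 60.921,35.078 209.198,82.718 224.549,61.051" fill="none" stroke="#0000ff"/>
</svg>

y_svg = 106.013 − y_m.

[1] S805→`#ff00ff` (cut); closed run; points: 239.252,47.603 248.233,50.743 251.377,59.721 246.318,67.778 236.865,68.846 230.136,62.121 231.199,52.667

[2] S805→`#ff00ff` (cut); closed run; points: 46.279,38.002 169.582,38.002 169.582,74.023 46.279,74.023

[3] S532→`#0000ff` (score); closed run; points: 223.799,20.289 140.563,90.571 193.944,23.784 60.921,35.078 209.198,82.718 224.549,61.051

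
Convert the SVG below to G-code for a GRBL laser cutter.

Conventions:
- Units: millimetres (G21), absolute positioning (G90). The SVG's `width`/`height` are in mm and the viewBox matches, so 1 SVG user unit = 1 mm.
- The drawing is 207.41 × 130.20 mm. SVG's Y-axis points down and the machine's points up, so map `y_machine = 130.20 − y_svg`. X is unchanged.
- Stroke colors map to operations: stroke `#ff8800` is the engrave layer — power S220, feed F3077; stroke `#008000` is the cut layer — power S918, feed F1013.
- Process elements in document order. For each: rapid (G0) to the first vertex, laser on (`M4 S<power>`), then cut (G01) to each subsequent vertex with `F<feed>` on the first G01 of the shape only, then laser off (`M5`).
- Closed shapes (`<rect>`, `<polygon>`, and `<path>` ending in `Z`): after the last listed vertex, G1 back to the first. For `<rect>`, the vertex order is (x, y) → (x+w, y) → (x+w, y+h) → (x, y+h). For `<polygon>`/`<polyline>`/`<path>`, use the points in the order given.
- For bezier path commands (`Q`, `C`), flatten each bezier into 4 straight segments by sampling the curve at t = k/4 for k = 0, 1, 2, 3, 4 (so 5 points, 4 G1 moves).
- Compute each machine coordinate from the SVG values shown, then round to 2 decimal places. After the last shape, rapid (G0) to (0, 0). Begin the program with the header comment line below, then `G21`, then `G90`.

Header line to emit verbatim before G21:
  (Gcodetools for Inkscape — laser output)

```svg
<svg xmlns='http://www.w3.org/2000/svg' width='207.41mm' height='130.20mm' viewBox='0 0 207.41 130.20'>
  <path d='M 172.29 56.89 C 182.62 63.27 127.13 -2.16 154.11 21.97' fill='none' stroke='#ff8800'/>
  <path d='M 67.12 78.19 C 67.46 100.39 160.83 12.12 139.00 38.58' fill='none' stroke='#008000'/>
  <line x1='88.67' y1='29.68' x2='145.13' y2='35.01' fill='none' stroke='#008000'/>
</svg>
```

(Gcodetools for Inkscape — laser output)
G21
G90
G0 X172.29 Y73.31
M4 S220
G01 X170.01 Y79.47 F3077
G01 X156.96 Y97.43
G01 X147.02 Y112.06
G01 X154.11 Y108.23
M5
G0 X67.12 Y52.01
M4 S918
G01 X81.56 Y52.55 F1013
G01 X111.37 Y73.41
G01 X137.03 Y93.47
G01 X139.00 Y91.62
M5
G0 X88.67 Y100.52
M4 S918
G01 X145.13 Y95.19 F1013
M5
G0 X0.00 Y0.00

1 u = 1 mm; y_m = 130.20 − y.

[1] `<path>` cubic bezier, #ff8800→engrave S220 F3077: (172.29,73.31) → (170.01,79.47) → (156.96,97.43) → (147.02,112.06) → (154.11,108.23)

[2] `<path>` cubic bezier, #008000→cut S918 F1013: (67.12,52.01) → (81.56,52.55) → (111.37,73.41) → (137.03,93.47) → (139.00,91.62)

[3] `<line>` line segment, #008000→cut S918 F1013: (88.67,100.52) → (145.13,95.19)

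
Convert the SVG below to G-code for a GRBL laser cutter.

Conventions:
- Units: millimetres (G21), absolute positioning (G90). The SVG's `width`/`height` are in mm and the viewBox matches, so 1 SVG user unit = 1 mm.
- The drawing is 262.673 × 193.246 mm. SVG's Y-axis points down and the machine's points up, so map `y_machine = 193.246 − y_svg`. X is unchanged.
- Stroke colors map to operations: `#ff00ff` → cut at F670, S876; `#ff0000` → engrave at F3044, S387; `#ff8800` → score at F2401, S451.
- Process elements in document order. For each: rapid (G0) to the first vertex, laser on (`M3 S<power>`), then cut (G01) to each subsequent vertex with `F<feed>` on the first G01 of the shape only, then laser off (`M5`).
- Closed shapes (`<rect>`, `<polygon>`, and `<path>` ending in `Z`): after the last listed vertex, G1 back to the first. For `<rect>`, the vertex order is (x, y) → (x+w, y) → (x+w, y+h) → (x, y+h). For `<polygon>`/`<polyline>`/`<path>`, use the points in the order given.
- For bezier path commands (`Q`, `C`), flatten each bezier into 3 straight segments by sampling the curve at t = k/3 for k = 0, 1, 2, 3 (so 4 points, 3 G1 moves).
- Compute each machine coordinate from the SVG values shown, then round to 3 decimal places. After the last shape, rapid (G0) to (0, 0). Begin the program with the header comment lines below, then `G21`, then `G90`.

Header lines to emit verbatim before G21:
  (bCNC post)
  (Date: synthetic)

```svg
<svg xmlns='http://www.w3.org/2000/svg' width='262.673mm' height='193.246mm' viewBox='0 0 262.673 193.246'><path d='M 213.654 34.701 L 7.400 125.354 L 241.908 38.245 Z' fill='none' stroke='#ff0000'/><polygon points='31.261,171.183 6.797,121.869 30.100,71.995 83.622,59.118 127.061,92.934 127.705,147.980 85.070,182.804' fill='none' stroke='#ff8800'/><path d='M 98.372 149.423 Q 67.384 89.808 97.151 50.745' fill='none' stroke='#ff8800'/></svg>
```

1 u = 1 mm; y_m = 193.246 − y.

[1] `<path>` closed polygon, #ff0000→engrave S387 F3044: (213.654,158.545) → (7.400,67.892) → (241.908,155.001) → (213.654,158.545) (closed)

[2] `<polygon>` regular polygon, #ff8800→score S451 F2401: (31.261,22.063) → (6.797,71.377) → (30.100,121.251) → (83.622,134.128) → (127.061,100.312) → (127.705,45.266) → (85.070,10.442) → (31.261,22.063) (closed)

[3] `<path>` quadratic bezier, #ff8800→score S451 F2401: (98.372,43.823) → (84.464,81.283) → (84.057,114.175) → (97.151,142.501)

(bCNC post)
(Date: synthetic)
G21
G90
G0 X213.654 Y158.545
M3 S387
G01 X7.400 Y67.892 F3044
G01 X241.908 Y155.001
G01 X213.654 Y158.545
M5
G0 X31.261 Y22.063
M3 S451
G01 X6.797 Y71.377 F2401
G01 X30.100 Y121.251
G01 X83.622 Y134.128
G01 X127.061 Y100.312
G01 X127.705 Y45.266
G01 X85.070 Y10.442
G01 X31.261 Y22.063
M5
G0 X98.372 Y43.823
M3 S451
G01 X84.464 Y81.283 F2401
G01 X84.057 Y114.175
G01 X97.151 Y142.501
M5
G0 X0.000 Y0.000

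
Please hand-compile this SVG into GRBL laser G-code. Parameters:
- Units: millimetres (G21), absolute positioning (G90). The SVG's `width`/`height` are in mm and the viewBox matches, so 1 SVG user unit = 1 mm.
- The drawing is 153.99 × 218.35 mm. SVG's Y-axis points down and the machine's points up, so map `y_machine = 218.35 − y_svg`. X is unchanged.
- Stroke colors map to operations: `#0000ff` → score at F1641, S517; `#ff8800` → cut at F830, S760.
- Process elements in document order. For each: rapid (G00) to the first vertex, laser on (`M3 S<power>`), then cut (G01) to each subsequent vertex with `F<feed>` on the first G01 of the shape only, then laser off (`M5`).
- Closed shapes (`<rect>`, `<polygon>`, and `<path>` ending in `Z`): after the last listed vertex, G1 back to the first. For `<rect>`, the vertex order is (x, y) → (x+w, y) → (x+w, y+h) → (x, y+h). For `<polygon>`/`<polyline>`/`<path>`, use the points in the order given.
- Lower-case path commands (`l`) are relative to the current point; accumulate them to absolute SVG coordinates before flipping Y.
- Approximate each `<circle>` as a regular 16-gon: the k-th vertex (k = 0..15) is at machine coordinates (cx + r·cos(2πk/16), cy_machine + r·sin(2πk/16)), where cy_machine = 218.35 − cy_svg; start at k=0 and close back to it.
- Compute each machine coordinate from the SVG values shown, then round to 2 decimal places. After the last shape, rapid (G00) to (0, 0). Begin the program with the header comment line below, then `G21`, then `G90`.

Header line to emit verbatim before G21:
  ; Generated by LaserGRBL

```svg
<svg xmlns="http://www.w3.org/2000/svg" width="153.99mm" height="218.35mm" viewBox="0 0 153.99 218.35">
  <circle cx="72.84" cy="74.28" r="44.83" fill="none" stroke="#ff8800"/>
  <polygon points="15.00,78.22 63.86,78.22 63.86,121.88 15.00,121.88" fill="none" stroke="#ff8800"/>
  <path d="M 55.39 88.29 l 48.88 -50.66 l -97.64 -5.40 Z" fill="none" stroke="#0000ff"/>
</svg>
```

1 u = 1 mm; y_m = 218.35 − y.

[1] `<circle>` circle, #ff8800→cut S760 F830: (117.67,144.07) → (114.26,161.23) → (104.54,175.77) → (90.00,185.49) → (72.84,188.90) → (55.68,185.49) → (41.14,175.77) → (31.42,161.23) → (28.01,144.07) → (31.42,126.91) → (41.14,112.37) → (55.68,102.65) → (72.84,99.24) → (90.00,102.65) → (104.54,112.37) → (114.26,126.91) → (117.67,144.07) (closed)

[2] `<polygon>` rectangle, #ff8800→cut S760 F830: (15.00,140.13) → (63.86,140.13) → (63.86,96.47) → (15.00,96.47) → (15.00,140.13) (closed)

[3] `<path>` closed polygon, #0000ff→score S517 F1641: (55.39,130.06) → (104.27,180.72) → (6.63,186.12) → (55.39,130.06) (closed)

; Generated by LaserGRBL
G21
G90
G00 X117.67 Y144.07
M3 S760
G01 X114.26 Y161.23 F830
G01 X104.54 Y175.77
G01 X90.00 Y185.49
G01 X72.84 Y188.90
G01 X55.68 Y185.49
G01 X41.14 Y175.77
G01 X31.42 Y161.23
G01 X28.01 Y144.07
G01 X31.42 Y126.91
G01 X41.14 Y112.37
G01 X55.68 Y102.65
G01 X72.84 Y99.24
G01 X90.00 Y102.65
G01 X104.54 Y112.37
G01 X114.26 Y126.91
G01 X117.67 Y144.07
M5
G00 X15.00 Y140.13
M3 S760
G01 X63.86 Y140.13 F830
G01 X63.86 Y96.47
G01 X15.00 Y96.47
G01 X15.00 Y140.13
M5
G00 X55.39 Y130.06
M3 S517
G01 X104.27 Y180.72 F1641
G01 X6.63 Y186.12
G01 X55.39 Y130.06
M5
G00 X0.00 Y0.00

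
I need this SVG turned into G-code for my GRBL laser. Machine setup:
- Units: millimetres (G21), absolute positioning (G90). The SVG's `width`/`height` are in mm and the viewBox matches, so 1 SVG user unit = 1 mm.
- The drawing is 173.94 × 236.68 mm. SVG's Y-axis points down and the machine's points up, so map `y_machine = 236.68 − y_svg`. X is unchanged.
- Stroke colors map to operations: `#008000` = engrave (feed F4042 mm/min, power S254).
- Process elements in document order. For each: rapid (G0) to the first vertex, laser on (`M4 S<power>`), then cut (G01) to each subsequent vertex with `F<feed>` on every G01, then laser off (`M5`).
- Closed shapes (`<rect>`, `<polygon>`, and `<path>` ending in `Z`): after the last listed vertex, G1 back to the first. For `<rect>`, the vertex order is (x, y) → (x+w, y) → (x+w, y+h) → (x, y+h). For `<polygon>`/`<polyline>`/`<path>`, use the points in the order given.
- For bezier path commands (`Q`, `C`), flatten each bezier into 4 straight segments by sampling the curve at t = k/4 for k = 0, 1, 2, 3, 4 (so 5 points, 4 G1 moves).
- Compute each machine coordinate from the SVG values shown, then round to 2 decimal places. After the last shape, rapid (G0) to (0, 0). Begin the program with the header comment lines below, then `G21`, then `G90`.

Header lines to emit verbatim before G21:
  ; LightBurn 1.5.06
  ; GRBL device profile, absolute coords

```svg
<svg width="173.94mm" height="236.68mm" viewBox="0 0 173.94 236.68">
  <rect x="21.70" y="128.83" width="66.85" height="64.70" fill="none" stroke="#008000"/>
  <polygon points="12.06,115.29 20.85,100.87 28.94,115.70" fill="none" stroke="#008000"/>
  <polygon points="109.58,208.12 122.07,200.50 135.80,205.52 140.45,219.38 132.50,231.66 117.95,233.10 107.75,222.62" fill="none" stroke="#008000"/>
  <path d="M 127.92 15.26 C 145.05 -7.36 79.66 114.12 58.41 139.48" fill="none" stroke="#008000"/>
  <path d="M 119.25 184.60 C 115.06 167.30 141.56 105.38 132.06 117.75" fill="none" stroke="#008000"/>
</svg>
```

1 u = 1 mm; y_m = 236.68 − y.

[1] `<rect>` rectangle, #008000→engrave S254 F4042: (21.70,107.85) → (88.55,107.85) → (88.55,43.15) → (21.70,43.15) → (21.70,107.85) (closed)

[2] `<polygon>` regular polygon, #008000→engrave S254 F4042: (12.06,121.39) → (20.85,135.81) → (28.94,120.98) → (12.06,121.39) (closed)

[3] `<polygon>` regular polygon, #008000→engrave S254 F4042: (109.58,28.56) → (122.07,36.18) → (135.80,31.16) → (140.45,17.30) → (132.50,5.02) → (117.95,3.58) → (107.75,14.06) → (109.58,28.56) (closed)

[4] `<path>` cubic bezier, #008000→engrave S254 F4042: (127.92,221.42) → (127.27,215.12) → (107.56,177.30) → (80.64,130.49) → (58.41,97.20)

[5] `<path>` cubic bezier, #008000→engrave S254 F4042: (119.25,52.08) → (120.82,71.56) → (127.65,96.63) → (133.48,116.14) → (132.06,118.93)

; LightBurn 1.5.06
; GRBL device profile, absolute coords
G21
G90
G0 X21.70 Y107.85
M4 S254
G01 X88.55 Y107.85 F4042
G01 X88.55 Y43.15 F4042
G01 X21.70 Y43.15 F4042
G01 X21.70 Y107.85 F4042
M5
G0 X12.06 Y121.39
M4 S254
G01 X20.85 Y135.81 F4042
G01 X28.94 Y120.98 F4042
G01 X12.06 Y121.39 F4042
M5
G0 X109.58 Y28.56
M4 S254
G01 X122.07 Y36.18 F4042
G01 X135.80 Y31.16 F4042
G01 X140.45 Y17.30 F4042
G01 X132.50 Y5.02 F4042
G01 X117.95 Y3.58 F4042
G01 X107.75 Y14.06 F4042
G01 X109.58 Y28.56 F4042
M5
G0 X127.92 Y221.42
M4 S254
G01 X127.27 Y215.12 F4042
G01 X107.56 Y177.30 F4042
G01 X80.64 Y130.49 F4042
G01 X58.41 Y97.20 F4042
M5
G0 X119.25 Y52.08
M4 S254
G01 X120.82 Y71.56 F4042
G01 X127.65 Y96.63 F4042
G01 X133.48 Y116.14 F4042
G01 X132.06 Y118.93 F4042
M5
G0 X0.00 Y0.00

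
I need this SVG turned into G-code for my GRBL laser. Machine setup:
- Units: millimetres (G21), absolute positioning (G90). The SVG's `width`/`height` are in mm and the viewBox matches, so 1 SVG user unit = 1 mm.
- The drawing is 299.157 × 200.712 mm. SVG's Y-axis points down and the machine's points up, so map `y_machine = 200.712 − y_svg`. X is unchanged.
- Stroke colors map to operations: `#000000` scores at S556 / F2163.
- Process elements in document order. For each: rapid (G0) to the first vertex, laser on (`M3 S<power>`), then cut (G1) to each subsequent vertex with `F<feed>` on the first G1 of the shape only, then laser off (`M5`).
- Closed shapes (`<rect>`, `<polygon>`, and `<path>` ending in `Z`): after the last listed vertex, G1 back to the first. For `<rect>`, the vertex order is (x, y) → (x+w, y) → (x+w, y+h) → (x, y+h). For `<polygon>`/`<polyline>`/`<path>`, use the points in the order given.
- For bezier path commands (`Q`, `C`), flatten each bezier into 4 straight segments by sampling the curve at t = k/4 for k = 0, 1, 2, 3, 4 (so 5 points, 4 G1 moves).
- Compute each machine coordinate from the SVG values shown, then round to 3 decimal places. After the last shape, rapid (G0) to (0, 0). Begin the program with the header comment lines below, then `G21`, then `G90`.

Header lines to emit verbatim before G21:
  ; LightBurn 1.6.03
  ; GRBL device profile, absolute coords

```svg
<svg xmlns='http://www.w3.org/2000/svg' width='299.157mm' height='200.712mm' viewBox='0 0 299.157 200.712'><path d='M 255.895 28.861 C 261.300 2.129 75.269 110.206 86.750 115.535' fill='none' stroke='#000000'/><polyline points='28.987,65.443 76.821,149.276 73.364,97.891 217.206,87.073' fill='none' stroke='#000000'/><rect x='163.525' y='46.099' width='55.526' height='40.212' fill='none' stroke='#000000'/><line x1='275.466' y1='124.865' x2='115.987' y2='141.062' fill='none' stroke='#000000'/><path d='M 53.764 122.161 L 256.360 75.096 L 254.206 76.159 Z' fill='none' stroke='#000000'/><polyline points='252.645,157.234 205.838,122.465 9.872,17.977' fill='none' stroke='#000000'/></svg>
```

; LightBurn 1.6.03
; GRBL device profile, absolute coords
G21
G90
G0 X255.895 Y171.851
M3 S556
G1 X230.132 Y170.335 F2163
G1 X169.044 Y140.537
G1 X109.095 Y104.727
G1 X86.750 Y85.177
M5
G0 X28.987 Y135.269
M3 S556
G1 X76.821 Y51.436 F2163
G1 X73.364 Y102.821
G1 X217.206 Y113.639
M5
G0 X163.525 Y154.613
M3 S556
G1 X219.051 Y154.613 F2163
G1 X219.051 Y114.401
G1 X163.525 Y114.401
G1 X163.525 Y154.613
M5
G0 X275.466 Y75.847
M3 S556
G1 X115.987 Y59.650 F2163
M5
G0 X53.764 Y78.551
M3 S556
G1 X256.360 Y125.616 F2163
G1 X254.206 Y124.553
G1 X53.764 Y78.551
M5
G0 X252.645 Y43.478
M3 S556
G1 X205.838 Y78.247 F2163
G1 X9.872 Y182.735
M5
G0 X0.000 Y0.000

viewBox `0 0 299.157 200.712` with mm width/height → 1 unit = 1 mm. Flip: y_m = 200.712 − y_svg.

**Shape 1** — `<path>` cubic bezier, stroke `#000000` → score (S556, F2163). Control points (SVG): P0=(255.895,28.861), P1=(261.300,2.129), P2=(75.269,110.206), P3=(86.750,115.535); sampled at t=k/4. Machine vertices: (255.895,171.851) → (230.132,170.335) → (169.044,140.537) → (109.095,104.727) → (86.750,85.177). Open path.

**Shape 2** — `<polyline>` open polyline, stroke `#000000` → score (S556, F2163). Machine vertices: (28.987,135.269) → (76.821,51.436) → (73.364,102.821) → (217.206,113.639). Open path.

**Shape 3** — `<rect>` rectangle, stroke `#000000` → score (S556, F2163). Machine vertices: (163.525,154.613) → (219.051,154.613) → (219.051,114.401) → (163.525,114.401) → (163.525,154.613). Closed: final G1 returns to the first vertex.

**Shape 4** — `<line>` line segment, stroke `#000000` → score (S556, F2163). Machine vertices: (275.466,75.847) → (115.987,59.650). Open path.

**Shape 5** — `<path>` closed polygon, stroke `#000000` → score (S556, F2163). Machine vertices: (53.764,78.551) → (256.360,125.616) → (254.206,124.553) → (53.764,78.551). Closed: final G1 returns to the first vertex.

**Shape 6** — `<polyline>` open polyline, stroke `#000000` → score (S556, F2163). Machine vertices: (252.645,43.478) → (205.838,78.247) → (9.872,182.735). Open path.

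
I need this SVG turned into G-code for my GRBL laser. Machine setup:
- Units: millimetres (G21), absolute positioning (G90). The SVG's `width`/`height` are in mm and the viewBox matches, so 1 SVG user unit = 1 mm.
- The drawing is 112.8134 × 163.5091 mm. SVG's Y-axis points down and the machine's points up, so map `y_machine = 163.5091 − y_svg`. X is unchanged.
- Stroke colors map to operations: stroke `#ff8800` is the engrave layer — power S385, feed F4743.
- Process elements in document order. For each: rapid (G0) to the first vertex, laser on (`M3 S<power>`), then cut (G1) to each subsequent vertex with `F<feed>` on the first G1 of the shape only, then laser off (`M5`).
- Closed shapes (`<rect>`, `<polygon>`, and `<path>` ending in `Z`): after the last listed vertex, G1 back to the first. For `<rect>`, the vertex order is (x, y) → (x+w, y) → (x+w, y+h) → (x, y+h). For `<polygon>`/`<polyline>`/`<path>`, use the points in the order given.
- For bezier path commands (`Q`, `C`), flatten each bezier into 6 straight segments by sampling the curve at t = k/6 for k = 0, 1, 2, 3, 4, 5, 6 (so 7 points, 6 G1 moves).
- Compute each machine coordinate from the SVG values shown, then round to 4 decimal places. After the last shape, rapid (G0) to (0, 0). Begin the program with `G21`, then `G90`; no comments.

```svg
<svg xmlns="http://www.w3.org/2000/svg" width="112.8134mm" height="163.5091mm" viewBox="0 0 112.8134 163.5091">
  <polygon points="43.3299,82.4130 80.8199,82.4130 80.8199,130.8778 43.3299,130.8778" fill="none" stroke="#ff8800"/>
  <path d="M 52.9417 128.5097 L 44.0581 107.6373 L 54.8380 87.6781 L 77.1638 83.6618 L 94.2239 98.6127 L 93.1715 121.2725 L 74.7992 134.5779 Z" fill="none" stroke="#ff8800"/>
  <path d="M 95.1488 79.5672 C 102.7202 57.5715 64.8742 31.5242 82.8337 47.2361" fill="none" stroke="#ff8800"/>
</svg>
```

G21
G90
G0 X43.3299 Y81.0961
M3 S385
G1 X80.8199 Y81.0961 F4743
G1 X80.8199 Y32.6313
G1 X43.3299 Y32.6313
G1 X43.3299 Y81.0961
M5
G0 X52.9417 Y34.9994
M3 S385
G1 X44.0581 Y55.8718 F4743
G1 X54.8380 Y75.8310
G1 X77.1638 Y79.8473
G1 X94.2239 Y64.8964
G1 X93.1715 Y42.2366
G1 X74.7992 Y28.9312
G1 X52.9417 Y34.9994
M5
G0 X95.1488 Y83.9419
M3 S385
G1 X95.6183 Y95.0653 F4743
G1 X91.3301 Y105.5914
G1 X85.0957 Y114.2478
G1 X79.7270 Y119.7619
G1 X78.0358 Y120.8611
G1 X82.8337 Y116.2730
M5
G0 X0.0000 Y0.0000

1 u = 1 mm; y_m = 163.5091 − y.

[1] `<polygon>` rectangle, #ff8800→engrave S385 F4743: (43.3299,81.0961) → (80.8199,81.0961) → (80.8199,32.6313) → (43.3299,32.6313) → (43.3299,81.0961) (closed)

[2] `<path>` regular polygon, #ff8800→engrave S385 F4743: (52.9417,34.9994) → (44.0581,55.8718) → (54.8380,75.8310) → (77.1638,79.8473) → (94.2239,64.8964) → (93.1715,42.2366) → (74.7992,28.9312) → (52.9417,34.9994) (closed)

[3] `<path>` cubic bezier, #ff8800→engrave S385 F4743: (95.1488,83.9419) → (95.6183,95.0653) → (91.3301,105.5914) → (85.0957,114.2478) → (79.7270,119.7619) → (78.0358,120.8611) → (82.8337,116.2730)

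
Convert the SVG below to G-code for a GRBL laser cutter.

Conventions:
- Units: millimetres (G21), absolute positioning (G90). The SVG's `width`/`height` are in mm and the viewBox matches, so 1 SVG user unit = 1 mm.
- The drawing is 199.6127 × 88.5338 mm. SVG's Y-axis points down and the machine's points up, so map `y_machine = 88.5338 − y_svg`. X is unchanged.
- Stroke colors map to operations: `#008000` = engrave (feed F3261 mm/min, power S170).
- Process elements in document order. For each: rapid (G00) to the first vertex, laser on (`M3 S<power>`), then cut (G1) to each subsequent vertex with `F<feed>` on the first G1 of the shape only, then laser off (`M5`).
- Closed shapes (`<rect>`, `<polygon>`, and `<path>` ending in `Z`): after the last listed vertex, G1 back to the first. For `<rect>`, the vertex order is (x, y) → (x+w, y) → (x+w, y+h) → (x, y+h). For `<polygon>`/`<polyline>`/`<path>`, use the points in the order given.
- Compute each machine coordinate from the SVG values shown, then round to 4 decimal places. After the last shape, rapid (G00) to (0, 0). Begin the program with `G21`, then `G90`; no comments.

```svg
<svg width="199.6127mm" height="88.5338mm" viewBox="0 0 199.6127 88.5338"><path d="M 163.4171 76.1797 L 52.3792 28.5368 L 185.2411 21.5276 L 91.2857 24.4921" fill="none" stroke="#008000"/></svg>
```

G21
G90
G00 X163.4171 Y12.3541
M3 S170
G1 X52.3792 Y59.9970 F3261
G1 X185.2411 Y67.0062
G1 X91.2857 Y64.0417
M5
G00 X0.0000 Y0.0000

1 u = 1 mm; y_m = 88.5338 − y.

[1] `<path>` open polyline, #008000→engrave S170 F3261: (163.4171,12.3541) → (52.3792,59.9970) → (185.2411,67.0062) → (91.2857,64.0417)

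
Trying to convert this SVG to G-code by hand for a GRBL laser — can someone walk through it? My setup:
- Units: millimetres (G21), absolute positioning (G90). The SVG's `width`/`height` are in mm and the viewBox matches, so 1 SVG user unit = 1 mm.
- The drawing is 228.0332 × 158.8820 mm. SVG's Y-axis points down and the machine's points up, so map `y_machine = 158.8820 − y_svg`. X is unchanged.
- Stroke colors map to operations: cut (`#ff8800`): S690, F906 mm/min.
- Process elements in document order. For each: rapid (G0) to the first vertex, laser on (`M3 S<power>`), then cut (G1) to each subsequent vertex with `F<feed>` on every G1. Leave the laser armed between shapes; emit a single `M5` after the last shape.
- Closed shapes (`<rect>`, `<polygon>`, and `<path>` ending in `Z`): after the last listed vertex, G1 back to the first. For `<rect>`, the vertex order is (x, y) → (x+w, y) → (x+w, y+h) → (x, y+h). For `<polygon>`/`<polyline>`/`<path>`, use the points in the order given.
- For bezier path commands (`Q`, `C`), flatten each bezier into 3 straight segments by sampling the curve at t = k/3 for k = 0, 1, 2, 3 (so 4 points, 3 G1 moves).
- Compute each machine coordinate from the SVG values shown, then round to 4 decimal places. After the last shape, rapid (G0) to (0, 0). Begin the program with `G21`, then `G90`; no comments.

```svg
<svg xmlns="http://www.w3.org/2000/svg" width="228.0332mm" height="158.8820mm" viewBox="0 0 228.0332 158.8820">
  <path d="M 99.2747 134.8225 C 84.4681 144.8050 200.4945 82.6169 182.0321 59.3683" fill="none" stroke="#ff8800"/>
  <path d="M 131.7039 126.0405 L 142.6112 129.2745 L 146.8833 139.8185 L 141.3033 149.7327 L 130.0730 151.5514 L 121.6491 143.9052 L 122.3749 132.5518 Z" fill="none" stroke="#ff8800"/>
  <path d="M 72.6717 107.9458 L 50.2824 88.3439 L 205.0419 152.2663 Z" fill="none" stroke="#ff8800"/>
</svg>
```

1 u = 1 mm; y_m = 158.8820 − y.

[1] `<path>` cubic bezier, #ff8800→cut S690 F906: (99.2747,24.0595) → (118.2524,34.0187) → (165.4916,67.4005) → (182.0321,99.5137)

[2] `<path>` regular polygon, #ff8800→cut S690 F906: (131.7039,32.8415) → (142.6112,29.6075) → (146.8833,19.0635) → (141.3033,9.1493) → (130.0730,7.3306) → (121.6491,14.9768) → (122.3749,26.3302) → (131.7039,32.8415) (closed)

[3] `<path>` closed polygon, #ff8800→cut S690 F906: (72.6717,50.9362) → (50.2824,70.5381) → (205.0419,6.6157) → (72.6717,50.9362) (closed)

G21
G90
G0 X99.2747 Y24.0595
M3 S690
G1 X118.2524 Y34.0187 F906
G1 X165.4916 Y67.4005 F906
G1 X182.0321 Y99.5137 F906
G0 X131.7039 Y32.8415
M3 S690
G1 X142.6112 Y29.6075 F906
G1 X146.8833 Y19.0635 F906
G1 X141.3033 Y9.1493 F906
G1 X130.0730 Y7.3306 F906
G1 X121.6491 Y14.9768 F906
G1 X122.3749 Y26.3302 F906
G1 X131.7039 Y32.8415 F906
G0 X72.6717 Y50.9362
M3 S690
G1 X50.2824 Y70.5381 F906
G1 X205.0419 Y6.6157 F906
G1 X72.6717 Y50.9362 F906
M5
G0 X0.0000 Y0.0000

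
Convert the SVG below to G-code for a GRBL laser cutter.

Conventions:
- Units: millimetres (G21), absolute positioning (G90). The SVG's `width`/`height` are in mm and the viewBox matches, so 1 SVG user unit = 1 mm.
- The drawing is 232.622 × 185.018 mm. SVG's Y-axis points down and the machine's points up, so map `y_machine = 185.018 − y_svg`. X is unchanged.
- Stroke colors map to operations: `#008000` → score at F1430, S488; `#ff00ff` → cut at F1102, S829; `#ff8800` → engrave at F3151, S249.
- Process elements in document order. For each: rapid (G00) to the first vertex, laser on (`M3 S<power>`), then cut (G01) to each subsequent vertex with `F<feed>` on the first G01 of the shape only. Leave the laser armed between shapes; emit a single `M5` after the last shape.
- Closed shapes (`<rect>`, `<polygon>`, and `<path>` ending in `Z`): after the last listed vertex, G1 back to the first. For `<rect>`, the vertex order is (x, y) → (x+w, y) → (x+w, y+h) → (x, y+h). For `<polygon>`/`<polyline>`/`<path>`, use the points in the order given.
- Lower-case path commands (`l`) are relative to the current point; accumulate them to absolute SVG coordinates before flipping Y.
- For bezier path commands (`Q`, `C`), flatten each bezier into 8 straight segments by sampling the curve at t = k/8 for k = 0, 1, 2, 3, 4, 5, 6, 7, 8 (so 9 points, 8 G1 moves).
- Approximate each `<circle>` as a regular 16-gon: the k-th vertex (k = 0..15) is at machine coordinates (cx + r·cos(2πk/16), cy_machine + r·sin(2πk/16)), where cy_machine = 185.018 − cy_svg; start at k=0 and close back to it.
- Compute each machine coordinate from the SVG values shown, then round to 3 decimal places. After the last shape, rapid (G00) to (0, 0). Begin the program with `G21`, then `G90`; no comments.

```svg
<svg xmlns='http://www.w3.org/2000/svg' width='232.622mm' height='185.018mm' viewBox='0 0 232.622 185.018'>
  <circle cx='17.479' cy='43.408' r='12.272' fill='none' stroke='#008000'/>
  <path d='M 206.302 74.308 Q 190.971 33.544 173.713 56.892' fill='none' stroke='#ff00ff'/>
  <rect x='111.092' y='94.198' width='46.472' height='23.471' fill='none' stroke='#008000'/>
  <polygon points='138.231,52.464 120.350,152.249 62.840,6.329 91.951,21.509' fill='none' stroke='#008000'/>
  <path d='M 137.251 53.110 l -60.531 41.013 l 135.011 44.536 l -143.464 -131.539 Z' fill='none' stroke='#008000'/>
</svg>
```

viewBox `0 0 232.622 185.018` with mm width/height → 1 unit = 1 mm. Flip: y_m = 185.018 − y_svg.

**Shape 1** — `<circle>` circle, stroke `#008000` → score (S488, F1430). Machine vertices: (29.751,141.610) → (28.817,146.306) → (26.157,150.288) → (22.175,152.948) → (17.479,153.882) → (12.783,152.948) → (8.801,150.288) → (6.141,146.306) → (5.207,141.610) → (6.141,136.914) → (8.801,132.932) → (12.783,130.272) → (17.479,129.338) → (22.175,130.272) → (26.157,132.932) → (28.817,136.914) → (29.751,141.610). Closed: final G1 returns to the first vertex.

**Shape 2** — `<path>` quadratic bezier, stroke `#ff00ff` → cut (S829, F1102). Control points (SVG): P0=(206.302,74.308), P1=(190.971,33.544), P2=(173.713,56.892); sampled at t=k/8. Machine vertices: (206.302,110.710) → (202.439,119.899) → (198.516,127.085) → (194.533,132.267) → (190.489,135.446) → (186.386,136.621) → (182.222,135.793) → (177.997,132.961) → (173.713,128.126). Open path.

**Shape 3** — `<rect>` rectangle, stroke `#008000` → score (S488, F1430). Machine vertices: (111.092,90.820) → (157.564,90.820) → (157.564,67.349) → (111.092,67.349) → (111.092,90.820). Closed: final G1 returns to the first vertex.

**Shape 4** — `<polygon>` closed polygon, stroke `#008000` → score (S488, F1430). Machine vertices: (138.231,132.554) → (120.350,32.769) → (62.840,178.689) → (91.951,163.509) → (138.231,132.554). Closed: final G1 returns to the first vertex.

**Shape 5** — `<path>` closed polygon, stroke `#008000` → score (S488, F1430). Machine vertices: (137.251,131.908) → (76.720,90.895) → (211.731,46.359) → (68.267,177.898) → (137.251,131.908). Closed: final G1 returns to the first vertex.

G21
G90
G00 X29.751 Y141.610
M3 S488
G01 X28.817 Y146.306 F1430
G01 X26.157 Y150.288
G01 X22.175 Y152.948
G01 X17.479 Y153.882
G01 X12.783 Y152.948
G01 X8.801 Y150.288
G01 X6.141 Y146.306
G01 X5.207 Y141.610
G01 X6.141 Y136.914
G01 X8.801 Y132.932
G01 X12.783 Y130.272
G01 X17.479 Y129.338
G01 X22.175 Y130.272
G01 X26.157 Y132.932
G01 X28.817 Y136.914
G01 X29.751 Y141.610
G00 X206.302 Y110.710
M3 S829
G01 X202.439 Y119.899 F1102
G01 X198.516 Y127.085
G01 X194.533 Y132.267
G01 X190.489 Y135.446
G01 X186.386 Y136.621
G01 X182.222 Y135.793
G01 X177.997 Y132.961
G01 X173.713 Y128.126
G00 X111.092 Y90.820
M3 S488
G01 X157.564 Y90.820 F1430
G01 X157.564 Y67.349
G01 X111.092 Y67.349
G01 X111.092 Y90.820
G00 X138.231 Y132.554
M3 S488
G01 X120.350 Y32.769 F1430
G01 X62.840 Y178.689
G01 X91.951 Y163.509
G01 X138.231 Y132.554
G00 X137.251 Y131.908
M3 S488
G01 X76.720 Y90.895 F1430
G01 X211.731 Y46.359
G01 X68.267 Y177.898
G01 X137.251 Y131.908
M5
G00 X0.000 Y0.000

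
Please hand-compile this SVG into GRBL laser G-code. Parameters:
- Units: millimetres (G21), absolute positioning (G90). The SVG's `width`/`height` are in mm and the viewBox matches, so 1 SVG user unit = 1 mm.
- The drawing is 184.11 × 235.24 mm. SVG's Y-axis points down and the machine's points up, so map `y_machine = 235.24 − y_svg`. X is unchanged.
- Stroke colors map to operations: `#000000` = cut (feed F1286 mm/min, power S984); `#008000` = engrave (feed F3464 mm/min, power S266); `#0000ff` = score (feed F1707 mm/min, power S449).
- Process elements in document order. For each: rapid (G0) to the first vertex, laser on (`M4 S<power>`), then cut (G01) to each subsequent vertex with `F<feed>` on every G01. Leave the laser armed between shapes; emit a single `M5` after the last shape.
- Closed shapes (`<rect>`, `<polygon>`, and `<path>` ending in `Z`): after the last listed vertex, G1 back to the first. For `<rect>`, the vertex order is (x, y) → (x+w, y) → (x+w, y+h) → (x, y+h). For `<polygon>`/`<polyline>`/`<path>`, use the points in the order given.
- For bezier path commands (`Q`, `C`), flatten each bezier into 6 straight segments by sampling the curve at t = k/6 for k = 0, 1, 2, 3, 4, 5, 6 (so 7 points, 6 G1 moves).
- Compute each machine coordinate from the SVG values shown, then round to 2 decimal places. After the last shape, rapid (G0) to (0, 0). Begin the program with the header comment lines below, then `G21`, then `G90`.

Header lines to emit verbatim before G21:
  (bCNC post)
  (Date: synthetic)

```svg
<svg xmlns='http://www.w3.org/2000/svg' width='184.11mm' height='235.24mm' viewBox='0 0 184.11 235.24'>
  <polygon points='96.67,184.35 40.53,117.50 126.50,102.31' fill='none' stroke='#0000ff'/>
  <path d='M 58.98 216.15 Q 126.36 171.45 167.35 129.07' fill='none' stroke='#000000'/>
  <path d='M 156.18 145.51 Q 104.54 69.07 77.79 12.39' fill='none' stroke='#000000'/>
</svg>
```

viewBox `0 0 184.11 235.24` with mm width/height → 1 unit = 1 mm. Flip: y_m = 235.24 − y_svg.

**Shape 1** — `<polygon>` regular polygon, stroke `#0000ff` → score (S449, F1707). Machine vertices: (96.67,50.89) → (40.53,117.74) → (126.50,132.93) → (96.67,50.89). Closed: final G1 returns to the first vertex.

**Shape 2** — `<path>` quadratic bezier, stroke `#000000` → cut (S984, F1286). Control points (SVG): P0=(58.98,216.15), P1=(126.36,171.45), P2=(167.35,129.07); sampled at t=k/6. Machine vertices: (58.98,19.09) → (80.71,33.93) → (100.97,48.63) → (119.76,63.21) → (137.09,77.66) → (152.95,91.98) → (167.35,106.17). Open path.

**Shape 3** — `<path>` quadratic bezier, stroke `#000000` → cut (S984, F1286). Control points (SVG): P0=(156.18,145.51), P1=(104.54,69.07), P2=(77.79,12.39); sampled at t=k/6. Machine vertices: (156.18,89.73) → (139.66,114.66) → (124.52,138.49) → (110.76,161.23) → (98.39,182.87) → (87.40,203.41) → (77.79,222.85). Open path.

(bCNC post)
(Date: synthetic)
G21
G90
G0 X96.67 Y50.89
M4 S449
G01 X40.53 Y117.74 F1707
G01 X126.50 Y132.93 F1707
G01 X96.67 Y50.89 F1707
G0 X58.98 Y19.09
M4 S984
G01 X80.71 Y33.93 F1286
G01 X100.97 Y48.63 F1286
G01 X119.76 Y63.21 F1286
G01 X137.09 Y77.66 F1286
G01 X152.95 Y91.98 F1286
G01 X167.35 Y106.17 F1286
G0 X156.18 Y89.73
M4 S984
G01 X139.66 Y114.66 F1286
G01 X124.52 Y138.49 F1286
G01 X110.76 Y161.23 F1286
G01 X98.39 Y182.87 F1286
G01 X87.40 Y203.41 F1286
G01 X77.79 Y222.85 F1286
M5
G0 X0.00 Y0.00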